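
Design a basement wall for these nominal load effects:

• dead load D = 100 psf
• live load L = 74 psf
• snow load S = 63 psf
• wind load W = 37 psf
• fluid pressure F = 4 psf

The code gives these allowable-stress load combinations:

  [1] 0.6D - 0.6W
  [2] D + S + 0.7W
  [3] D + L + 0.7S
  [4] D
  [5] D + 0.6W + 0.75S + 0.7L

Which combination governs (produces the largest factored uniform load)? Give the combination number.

[1] 0.6(100) - 0.6(37) = 60.00 - 22.20 = 37.80
[2] 1.0(100) + 1.0(63) + 0.7(37) = 100.00 + 63.00 + 25.90 = 188.90
[3] 1.0(100) + 1.0(74) + 0.7(63) = 100.00 + 74.00 + 44.10 = 218.10
[4] 1.0(100) = 100.00
[5] 1.0(100) + 0.6(37) + 0.75(63) + 0.7(74) = 100.00 + 22.20 + 47.25 + 51.80 = 221.25
The largest value is 221.25 psf from combination 5.

Combination 5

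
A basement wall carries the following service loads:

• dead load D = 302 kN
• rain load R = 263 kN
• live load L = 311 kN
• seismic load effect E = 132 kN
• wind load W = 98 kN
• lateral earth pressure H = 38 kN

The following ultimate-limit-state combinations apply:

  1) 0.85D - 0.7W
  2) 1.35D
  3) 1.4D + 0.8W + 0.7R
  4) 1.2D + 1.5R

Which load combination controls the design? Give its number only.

Combination 4

1) 0.85(302) - 0.7(98) = 256.70 - 68.60 = 188.10
2) 1.35(302) = 407.70
3) 1.4(302) + 0.8(98) + 0.7(263) = 422.80 + 78.40 + 184.10 = 685.30
4) 1.2(302) + 1.5(263) = 362.40 + 394.50 = 756.90
The largest value is 756.90 kN from combination 4.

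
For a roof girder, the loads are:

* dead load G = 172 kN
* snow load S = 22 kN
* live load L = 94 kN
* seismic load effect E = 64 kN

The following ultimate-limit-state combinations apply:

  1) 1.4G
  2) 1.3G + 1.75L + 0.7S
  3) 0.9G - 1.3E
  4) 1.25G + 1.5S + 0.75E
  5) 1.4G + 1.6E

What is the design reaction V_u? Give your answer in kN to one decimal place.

403.5 kN

1) 1.4(172) = 240.8
2) 1.3(172) + 1.75(94) + 0.7(22) = 223.6 + 164.5 + 15.4 = 403.5
3) 0.9(172) - 1.3(64) = 154.8 - 83.2 = 71.6
4) 1.25(172) + 1.5(22) + 0.75(64) = 215.0 + 33.0 + 48.0 = 296.0
5) 1.4(172) + 1.6(64) = 240.8 + 102.4 = 343.2
Maximum is from combination 2.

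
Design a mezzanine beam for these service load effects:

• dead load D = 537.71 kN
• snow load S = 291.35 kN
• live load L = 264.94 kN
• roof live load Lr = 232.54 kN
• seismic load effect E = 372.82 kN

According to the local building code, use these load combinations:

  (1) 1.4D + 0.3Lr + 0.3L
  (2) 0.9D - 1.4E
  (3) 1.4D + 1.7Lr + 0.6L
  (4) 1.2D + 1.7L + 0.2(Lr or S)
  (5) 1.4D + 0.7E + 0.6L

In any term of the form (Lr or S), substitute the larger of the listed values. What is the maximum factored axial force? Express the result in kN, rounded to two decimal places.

(Lr or S) → S = 291.35 kN.
(1) 1.4(537.71) + 0.3(232.54) + 0.3(264.94) = 902.04
(2) 0.9(537.71) - 1.4(372.82) = 483.94 - 521.95 = -38.01
(3) 1.4(537.71) + 1.7(232.54) + 0.6(264.94) = 1307.08
(4) 1.2(537.71) + 1.7(264.94) + 0.2(291.35) = 645.25 + 450.40 + 58.27 = 1153.92
(5) 1.4(537.71) + 0.7(372.82) + 0.6(264.94) = 1172.73
Combination 3 governs: N_u = 1307.08 kN.

1307.08 kN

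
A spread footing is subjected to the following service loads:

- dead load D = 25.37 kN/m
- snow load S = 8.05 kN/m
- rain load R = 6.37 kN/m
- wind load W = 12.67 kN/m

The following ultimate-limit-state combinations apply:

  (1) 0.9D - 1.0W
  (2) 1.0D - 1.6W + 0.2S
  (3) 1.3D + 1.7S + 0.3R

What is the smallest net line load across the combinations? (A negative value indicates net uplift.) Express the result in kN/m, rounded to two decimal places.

6.71 kN/m

(1) 0.9(25.37) - 1.0(12.67) = 22.83 - 12.67 = 10.16
(2) 1.0(25.37) - 1.6(12.67) + 0.2(8.05) = 25.37 - 20.27 + 1.61 = 6.71
(3) 1.3(25.37) + 1.7(8.05) + 0.3(6.37) = 32.98 + 13.69 + 1.91 = 48.58
Combination 2 gives the minimum: 6.71 kN/m.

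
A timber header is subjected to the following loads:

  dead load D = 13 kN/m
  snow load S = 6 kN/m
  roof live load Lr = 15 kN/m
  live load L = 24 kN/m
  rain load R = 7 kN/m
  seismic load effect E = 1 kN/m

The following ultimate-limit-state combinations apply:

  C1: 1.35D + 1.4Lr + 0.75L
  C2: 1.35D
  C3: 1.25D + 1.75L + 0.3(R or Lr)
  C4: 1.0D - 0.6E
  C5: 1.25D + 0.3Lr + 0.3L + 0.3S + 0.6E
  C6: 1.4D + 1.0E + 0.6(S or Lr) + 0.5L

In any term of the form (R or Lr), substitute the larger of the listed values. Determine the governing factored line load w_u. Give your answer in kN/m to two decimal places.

62.75 kN/m

(R or Lr) → Lr = 15 kN/m; (S or Lr) → Lr = 15 kN/m.
C1: 1.35(13) + 1.4(15) + 0.75(24) = 17.55 + 21.00 + 18.00 = 56.55
C2: 1.35(13) = 17.55
C3: 1.25(13) + 1.75(24) + 0.3(15) = 16.25 + 42.00 + 4.50 = 62.75
C4: 1.0(13) - 0.6(1) = 13.00 - 0.60 = 12.40
C5: 1.25(13) + 0.3(15) + 0.3(24) + 0.3(6) + 0.6(1) = 16.25 + 4.50 + 7.20 + 1.80 + 0.60 = 30.35
C6: 1.4(13) + 1.0(1) + 0.6(15) + 0.5(24) = 18.20 + 1.00 + 9.00 + 12.00 = 40.20
The controlling combination is 3, giving 62.75 kN/m.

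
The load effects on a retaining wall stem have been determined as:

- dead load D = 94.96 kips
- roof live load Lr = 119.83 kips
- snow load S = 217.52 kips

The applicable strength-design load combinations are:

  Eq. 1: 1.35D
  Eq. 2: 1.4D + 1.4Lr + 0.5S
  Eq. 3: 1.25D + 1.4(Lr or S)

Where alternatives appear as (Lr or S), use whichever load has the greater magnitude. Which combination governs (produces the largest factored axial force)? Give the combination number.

(Lr or S) → S = 217.52 kips.
Eq. 1: 1.35(94.96) = 128.20
Eq. 2: 1.4(94.96) + 1.4(119.83) + 0.5(217.52) = 409.47
Eq. 3: 1.25(94.96) + 1.4(217.52) = 118.70 + 304.53 = 423.23
The largest value is 423.23 kips from combination 3.

Combination 3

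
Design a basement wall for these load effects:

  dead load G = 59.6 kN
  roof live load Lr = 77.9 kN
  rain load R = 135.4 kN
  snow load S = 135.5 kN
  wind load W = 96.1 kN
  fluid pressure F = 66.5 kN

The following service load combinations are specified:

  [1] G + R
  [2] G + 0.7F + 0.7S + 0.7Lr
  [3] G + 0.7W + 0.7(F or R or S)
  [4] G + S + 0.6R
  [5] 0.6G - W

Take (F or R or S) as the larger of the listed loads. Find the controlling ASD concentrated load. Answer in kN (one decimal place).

276.3 kN

(F or R or S) → S = 135.5 kN.
[1] 1.0(59.6) + 1.0(135.4) = 59.6 + 135.4 = 195.0
[2] 1.0(59.6) + 0.7(66.5) + 0.7(135.5) + 0.7(77.9) = 255.5
[3] 1.0(59.6) + 0.7(96.1) + 0.7(135.5) = 221.7
[4] 1.0(59.6) + 1.0(135.5) + 0.6(135.4) = 59.6 + 135.5 + 81.2 = 276.3
[5] 0.6(59.6) - 1.0(96.1) = 35.8 - 96.1 = -60.3
Combination 4 governs: P = 276.3 kN.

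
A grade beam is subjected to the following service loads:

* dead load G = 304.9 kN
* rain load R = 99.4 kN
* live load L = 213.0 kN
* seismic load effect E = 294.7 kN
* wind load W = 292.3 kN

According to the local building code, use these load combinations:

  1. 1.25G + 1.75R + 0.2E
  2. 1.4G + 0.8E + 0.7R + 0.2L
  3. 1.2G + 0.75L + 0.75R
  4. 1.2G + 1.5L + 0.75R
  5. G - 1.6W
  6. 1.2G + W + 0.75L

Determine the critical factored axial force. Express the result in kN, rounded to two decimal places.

1. 1.25(304.9) + 1.75(99.4) + 0.2(294.7) = 381.13 + 173.95 + 58.94 = 614.02
2. 1.4(304.9) + 0.8(294.7) + 0.7(99.4) + 0.2(213.0) = 426.86 + 235.76 + 69.58 + 42.60 = 774.80
3. 1.2(304.9) + 0.75(213.0) + 0.75(99.4) = 365.88 + 159.75 + 74.55 = 600.18
4. 1.2(304.9) + 1.5(213.0) + 0.75(99.4) = 365.88 + 319.50 + 74.55 = 759.93
5. 1.0(304.9) - 1.6(292.3) = 304.90 - 467.68 = -162.78
6. 1.2(304.9) + 1.0(292.3) + 0.75(213.0) = 365.88 + 292.30 + 159.75 = 817.93
Combination 6 governs: N_u = 817.93 kN.

817.93 kN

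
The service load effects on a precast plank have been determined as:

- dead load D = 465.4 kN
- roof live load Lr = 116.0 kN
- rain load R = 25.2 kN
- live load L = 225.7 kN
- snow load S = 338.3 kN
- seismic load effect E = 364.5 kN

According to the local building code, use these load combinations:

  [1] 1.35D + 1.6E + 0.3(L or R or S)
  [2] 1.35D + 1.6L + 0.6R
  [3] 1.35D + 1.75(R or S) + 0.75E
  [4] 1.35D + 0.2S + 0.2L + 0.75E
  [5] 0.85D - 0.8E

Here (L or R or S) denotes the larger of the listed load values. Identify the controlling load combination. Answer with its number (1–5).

(L or R or S) → S = 338.3 kN; (R or S) → S = 338.3 kN.
[1] 1.35(465.4) + 1.6(364.5) + 0.3(338.3) = 628.29 + 583.20 + 101.49 = 1312.98
[2] 1.35(465.4) + 1.6(225.7) + 0.6(25.2) = 628.29 + 361.12 + 15.12 = 1004.53
[3] 1.35(465.4) + 1.75(338.3) + 0.75(364.5) = 1493.69
[4] 1.35(465.4) + 0.2(338.3) + 0.2(225.7) + 0.75(364.5) = 628.29 + 67.66 + 45.14 + 273.38 = 1014.47
[5] 0.85(465.4) - 0.8(364.5) = 395.59 - 291.60 = 103.99
The largest value is 1493.69 kN from combination 3.

Combination 3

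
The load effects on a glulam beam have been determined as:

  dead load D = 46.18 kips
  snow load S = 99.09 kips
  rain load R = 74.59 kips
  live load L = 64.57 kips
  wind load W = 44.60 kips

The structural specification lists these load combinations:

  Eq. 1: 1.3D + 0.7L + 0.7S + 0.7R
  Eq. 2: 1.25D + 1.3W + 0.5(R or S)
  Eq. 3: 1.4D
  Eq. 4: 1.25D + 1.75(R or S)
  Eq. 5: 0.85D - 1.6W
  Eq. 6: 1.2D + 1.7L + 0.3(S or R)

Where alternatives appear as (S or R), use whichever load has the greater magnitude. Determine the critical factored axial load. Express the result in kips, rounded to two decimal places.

231.13 kips

(R or S) → S = 99.09 kips; (S or R) → S = 99.09 kips.
Eq. 1: 1.3(46.18) + 0.7(64.57) + 0.7(99.09) + 0.7(74.59) = 226.81
Eq. 2: 1.25(46.18) + 1.3(44.60) + 0.5(99.09) = 165.25
Eq. 3: 1.4(46.18) = 64.65
Eq. 4: 1.25(46.18) + 1.75(99.09) = 231.13
Eq. 5: 0.85(46.18) - 1.6(44.60) = 39.25 - 71.36 = -32.11
Eq. 6: 1.2(46.18) + 1.7(64.57) + 0.3(99.09) = 194.91
Combination 4 governs: P_u = 231.13 kips.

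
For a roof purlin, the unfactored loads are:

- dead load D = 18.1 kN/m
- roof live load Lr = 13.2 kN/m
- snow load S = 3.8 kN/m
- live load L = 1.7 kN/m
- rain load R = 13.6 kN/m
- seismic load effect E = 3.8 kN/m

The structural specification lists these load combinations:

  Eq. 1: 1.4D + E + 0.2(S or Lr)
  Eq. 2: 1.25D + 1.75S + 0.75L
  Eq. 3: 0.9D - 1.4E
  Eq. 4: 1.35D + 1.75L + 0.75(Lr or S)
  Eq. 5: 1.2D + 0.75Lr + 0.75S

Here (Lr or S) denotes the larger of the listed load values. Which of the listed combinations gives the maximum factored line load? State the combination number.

(S or Lr) → Lr = 13.2 kN/m; (Lr or S) → Lr = 13.2 kN/m.
Eq. 1: 1.4(18.1) + 1.0(3.8) + 0.2(13.2) = 31.8
Eq. 2: 1.25(18.1) + 1.75(3.8) + 0.75(1.7) = 22.6 + 6.7 + 1.3 = 30.6
Eq. 3: 0.9(18.1) - 1.4(3.8) = 16.3 - 5.3 = 11.0
Eq. 4: 1.35(18.1) + 1.75(1.7) + 0.75(13.2) = 24.4 + 3.0 + 9.9 = 37.3
Eq. 5: 1.2(18.1) + 0.75(13.2) + 0.75(3.8) = 21.7 + 9.9 + 2.9 = 34.5
The largest value is 37.3 kN/m from combination 4.

Combination 4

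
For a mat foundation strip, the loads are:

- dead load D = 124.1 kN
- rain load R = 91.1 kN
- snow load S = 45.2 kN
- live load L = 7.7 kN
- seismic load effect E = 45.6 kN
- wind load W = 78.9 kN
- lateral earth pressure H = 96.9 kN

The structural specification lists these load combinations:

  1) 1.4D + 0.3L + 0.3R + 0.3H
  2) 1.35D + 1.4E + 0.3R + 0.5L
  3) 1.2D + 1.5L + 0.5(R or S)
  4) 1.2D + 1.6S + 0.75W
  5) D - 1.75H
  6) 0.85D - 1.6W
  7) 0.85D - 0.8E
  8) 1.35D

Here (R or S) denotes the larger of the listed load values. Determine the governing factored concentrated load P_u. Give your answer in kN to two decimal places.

(R or S) → R = 91.1 kN.
1) 1.4(124.1) + 0.3(7.7) + 0.3(91.1) + 0.3(96.9) = 173.74 + 2.31 + 27.33 + 29.07 = 232.45
2) 1.35(124.1) + 1.4(45.6) + 0.3(91.1) + 0.5(7.7) = 167.54 + 63.84 + 27.33 + 3.85 = 262.56
3) 1.2(124.1) + 1.5(7.7) + 0.5(91.1) = 148.92 + 11.55 + 45.55 = 206.02
4) 1.2(124.1) + 1.6(45.2) + 0.75(78.9) = 148.92 + 72.32 + 59.18 = 280.42
5) 1.0(124.1) - 1.75(96.9) = 124.10 - 169.58 = -45.48
6) 0.85(124.1) - 1.6(78.9) = -20.76
7) 0.85(124.1) - 0.8(45.6) = 105.49 - 36.48 = 69.01
8) 1.35(124.1) = 167.54
Maximum is from combination 4.

280.42 kN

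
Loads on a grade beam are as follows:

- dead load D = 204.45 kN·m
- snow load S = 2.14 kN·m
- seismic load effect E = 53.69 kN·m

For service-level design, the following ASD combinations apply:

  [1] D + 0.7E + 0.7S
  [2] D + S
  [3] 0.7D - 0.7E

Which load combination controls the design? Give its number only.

Combination 1

[1] 1.0(204.45) + 0.7(53.69) + 0.7(2.14) = 204.45 + 37.58 + 1.50 = 243.53
[2] 1.0(204.45) + 1.0(2.14) = 204.45 + 2.14 = 206.59
[3] 0.7(204.45) - 0.7(53.69) = 105.53
The largest value is 243.53 kN·m from combination 1.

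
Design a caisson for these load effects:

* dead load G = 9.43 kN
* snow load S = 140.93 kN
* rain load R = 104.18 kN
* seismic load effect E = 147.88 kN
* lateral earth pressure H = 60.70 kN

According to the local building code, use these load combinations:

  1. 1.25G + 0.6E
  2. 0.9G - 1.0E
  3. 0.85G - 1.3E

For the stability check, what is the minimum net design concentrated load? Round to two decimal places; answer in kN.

1. 1.25(9.43) + 0.6(147.88) = 100.52
2. 0.9(9.43) - 1.0(147.88) = -139.39
3. 0.85(9.43) - 1.3(147.88) = -184.23
Combination 3 gives the minimum: -184.23 kN.

-184.23 kN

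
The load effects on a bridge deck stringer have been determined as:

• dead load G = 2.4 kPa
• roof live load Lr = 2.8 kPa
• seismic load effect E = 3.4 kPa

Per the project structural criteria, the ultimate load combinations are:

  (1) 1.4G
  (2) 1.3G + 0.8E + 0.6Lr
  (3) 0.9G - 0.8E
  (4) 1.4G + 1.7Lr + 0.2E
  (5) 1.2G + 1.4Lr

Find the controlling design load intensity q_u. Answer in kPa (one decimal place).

(1) 1.4(2.4) = 3.4
(2) 1.3(2.4) + 0.8(3.4) + 0.6(2.8) = 3.1 + 2.7 + 1.7 = 7.5
(3) 0.9(2.4) - 0.8(3.4) = -0.6
(4) 1.4(2.4) + 1.7(2.8) + 0.2(3.4) = 8.8
(5) 1.2(2.4) + 1.4(2.8) = 2.9 + 3.9 = 6.8
Maximum is from combination 4.

8.8 kPa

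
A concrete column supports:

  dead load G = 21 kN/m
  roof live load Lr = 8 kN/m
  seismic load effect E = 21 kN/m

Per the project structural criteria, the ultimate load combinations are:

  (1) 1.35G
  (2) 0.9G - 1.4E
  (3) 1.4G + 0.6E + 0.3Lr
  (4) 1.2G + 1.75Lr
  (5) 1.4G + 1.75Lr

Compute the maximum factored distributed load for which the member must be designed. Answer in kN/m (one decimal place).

(1) 1.35(21) = 28.4
(2) 0.9(21) - 1.4(21) = -10.5
(3) 1.4(21) + 0.6(21) + 0.3(8) = 44.4
(4) 1.2(21) + 1.75(8) = 39.2
(5) 1.4(21) + 1.75(8) = 43.4
Combination 3 governs: w_u = 44.4 kN/m.

44.4 kN/m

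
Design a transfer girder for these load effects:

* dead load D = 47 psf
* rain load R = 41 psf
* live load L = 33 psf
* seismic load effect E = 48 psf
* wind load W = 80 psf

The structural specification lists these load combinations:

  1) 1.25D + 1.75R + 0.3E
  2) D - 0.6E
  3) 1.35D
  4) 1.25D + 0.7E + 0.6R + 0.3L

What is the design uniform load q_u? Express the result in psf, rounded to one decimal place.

144.9 psf

1) 1.25(47) + 1.75(41) + 0.3(48) = 144.9
2) 1.0(47) - 0.6(48) = 47.0 - 28.8 = 18.2
3) 1.35(47) = 63.5
4) 1.25(47) + 0.7(48) + 0.6(41) + 0.3(33) = 58.8 + 33.6 + 24.6 + 9.9 = 126.9
Maximum is from combination 1.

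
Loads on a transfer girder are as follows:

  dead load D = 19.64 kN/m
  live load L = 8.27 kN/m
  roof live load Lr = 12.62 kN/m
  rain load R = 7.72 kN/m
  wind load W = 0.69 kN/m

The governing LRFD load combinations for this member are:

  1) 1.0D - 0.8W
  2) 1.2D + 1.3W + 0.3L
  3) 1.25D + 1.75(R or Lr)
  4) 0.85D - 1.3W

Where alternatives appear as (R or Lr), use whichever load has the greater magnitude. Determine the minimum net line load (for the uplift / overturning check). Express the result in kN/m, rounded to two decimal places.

15.80 kN/m

(R or Lr) → Lr = 12.62 kN/m.
1) 1.0(19.64) - 0.8(0.69) = 19.64 - 0.55 = 19.09
2) 1.2(19.64) + 1.3(0.69) + 0.3(8.27) = 23.57 + 0.90 + 2.48 = 26.95
3) 1.25(19.64) + 1.75(12.62) = 24.55 + 22.09 = 46.64
4) 0.85(19.64) - 1.3(0.69) = 15.80
Combination 4 gives the minimum: 15.80 kN/m.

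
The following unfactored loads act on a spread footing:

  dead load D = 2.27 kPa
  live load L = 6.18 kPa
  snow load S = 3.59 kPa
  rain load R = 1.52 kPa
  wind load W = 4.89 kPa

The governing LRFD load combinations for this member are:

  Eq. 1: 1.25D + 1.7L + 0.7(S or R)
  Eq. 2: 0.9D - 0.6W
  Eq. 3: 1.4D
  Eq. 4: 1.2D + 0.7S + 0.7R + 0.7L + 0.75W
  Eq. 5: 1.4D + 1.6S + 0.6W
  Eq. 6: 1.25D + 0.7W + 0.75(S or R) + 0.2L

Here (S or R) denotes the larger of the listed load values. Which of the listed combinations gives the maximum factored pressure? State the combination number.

(S or R) → S = 3.59 kPa.
Eq. 1: 1.25(2.27) + 1.7(6.18) + 0.7(3.59) = 15.86
Eq. 2: 0.9(2.27) - 0.6(4.89) = -0.89
Eq. 3: 1.4(2.27) = 3.18
Eq. 4: 1.2(2.27) + 0.7(3.59) + 0.7(1.52) + 0.7(6.18) + 0.75(4.89) = 14.29
Eq. 5: 1.4(2.27) + 1.6(3.59) + 0.6(4.89) = 11.86
Eq. 6: 1.25(2.27) + 0.7(4.89) + 0.75(3.59) + 0.2(6.18) = 10.19
The largest value is 15.86 kPa from combination 1.

Combination 1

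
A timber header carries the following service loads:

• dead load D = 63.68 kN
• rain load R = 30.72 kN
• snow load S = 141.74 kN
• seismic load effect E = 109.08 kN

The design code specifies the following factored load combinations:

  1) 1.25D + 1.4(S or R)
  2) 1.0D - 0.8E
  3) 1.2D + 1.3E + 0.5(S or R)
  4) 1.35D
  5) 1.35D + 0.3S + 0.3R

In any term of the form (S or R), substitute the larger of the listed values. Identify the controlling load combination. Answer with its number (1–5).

(S or R) → S = 141.74 kN.
1) 1.25(63.68) + 1.4(141.74) = 278.04
2) 1.0(63.68) - 0.8(109.08) = -23.58
3) 1.2(63.68) + 1.3(109.08) + 0.5(141.74) = 289.09
4) 1.35(63.68) = 85.97
5) 1.35(63.68) + 0.3(141.74) + 0.3(30.72) = 137.71
The largest value is 289.09 kN from combination 3.

Combination 3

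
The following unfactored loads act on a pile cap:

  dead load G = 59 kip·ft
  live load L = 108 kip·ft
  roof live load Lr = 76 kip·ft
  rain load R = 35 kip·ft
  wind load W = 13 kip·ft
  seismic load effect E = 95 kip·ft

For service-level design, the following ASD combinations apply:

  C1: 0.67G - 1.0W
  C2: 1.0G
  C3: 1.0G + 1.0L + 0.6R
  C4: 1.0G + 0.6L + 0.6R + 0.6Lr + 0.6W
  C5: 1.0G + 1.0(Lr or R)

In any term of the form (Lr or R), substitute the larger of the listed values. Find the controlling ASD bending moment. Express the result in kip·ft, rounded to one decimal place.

198.2 kip·ft

(Lr or R) → Lr = 76 kip·ft.
C1: 0.67(59) - 1.0(13) = 26.5
C2: 1.0(59) = 59.0
C3: 1.0(59) + 1.0(108) + 0.6(35) = 188.0
C4: 1.0(59) + 0.6(108) + 0.6(35) + 0.6(76) + 0.6(13) = 198.2
C5: 1.0(59) + 1.0(76) = 135.0
Combination 4 governs: M = 198.2 kip·ft.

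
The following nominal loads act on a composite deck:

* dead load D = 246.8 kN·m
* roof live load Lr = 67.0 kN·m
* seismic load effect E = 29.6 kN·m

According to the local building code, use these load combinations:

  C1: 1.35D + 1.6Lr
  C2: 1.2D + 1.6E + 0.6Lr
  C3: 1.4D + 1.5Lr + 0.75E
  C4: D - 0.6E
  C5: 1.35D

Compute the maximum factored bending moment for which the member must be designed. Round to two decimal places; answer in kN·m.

C1: 1.35(246.8) + 1.6(67.0) = 333.18 + 107.20 = 440.38
C2: 1.2(246.8) + 1.6(29.6) + 0.6(67.0) = 296.16 + 47.36 + 40.20 = 383.72
C3: 1.4(246.8) + 1.5(67.0) + 0.75(29.6) = 345.52 + 100.50 + 22.20 = 468.22
C4: 1.0(246.8) - 0.6(29.6) = 246.80 - 17.76 = 229.04
C5: 1.35(246.8) = 333.18
Combination 3 governs: M_u = 468.22 kN·m.

468.22 kN·m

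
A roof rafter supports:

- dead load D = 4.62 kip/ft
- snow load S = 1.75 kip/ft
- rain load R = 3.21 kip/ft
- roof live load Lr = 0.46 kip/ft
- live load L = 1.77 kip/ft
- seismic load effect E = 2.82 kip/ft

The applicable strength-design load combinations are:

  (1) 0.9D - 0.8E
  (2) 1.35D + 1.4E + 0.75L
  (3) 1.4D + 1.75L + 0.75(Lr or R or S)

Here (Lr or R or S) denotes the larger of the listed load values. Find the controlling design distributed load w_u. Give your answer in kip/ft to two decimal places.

(Lr or R or S) → R = 3.21 kip/ft.
(1) 0.9(4.62) - 0.8(2.82) = 4.16 - 2.26 = 1.90
(2) 1.35(4.62) + 1.4(2.82) + 0.75(1.77) = 11.51
(3) 1.4(4.62) + 1.75(1.77) + 0.75(3.21) = 11.97
Combination 3 governs: w_u = 11.97 kip/ft.

11.97 kip/ft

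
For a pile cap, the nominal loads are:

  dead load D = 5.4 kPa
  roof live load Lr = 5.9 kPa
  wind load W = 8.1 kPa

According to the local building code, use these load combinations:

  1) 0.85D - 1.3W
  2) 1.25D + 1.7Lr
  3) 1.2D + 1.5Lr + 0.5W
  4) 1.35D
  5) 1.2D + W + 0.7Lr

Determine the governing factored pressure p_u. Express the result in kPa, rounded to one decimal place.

19.4 kPa

1) 0.85(5.4) - 1.3(8.1) = 4.6 - 10.5 = -5.9
2) 1.25(5.4) + 1.7(5.9) = 6.8 + 10.0 = 16.8
3) 1.2(5.4) + 1.5(5.9) + 0.5(8.1) = 19.4
4) 1.35(5.4) = 7.3
5) 1.2(5.4) + 1.0(8.1) + 0.7(5.9) = 6.5 + 8.1 + 4.1 = 18.7
The controlling combination is 3, giving 19.4 kPa.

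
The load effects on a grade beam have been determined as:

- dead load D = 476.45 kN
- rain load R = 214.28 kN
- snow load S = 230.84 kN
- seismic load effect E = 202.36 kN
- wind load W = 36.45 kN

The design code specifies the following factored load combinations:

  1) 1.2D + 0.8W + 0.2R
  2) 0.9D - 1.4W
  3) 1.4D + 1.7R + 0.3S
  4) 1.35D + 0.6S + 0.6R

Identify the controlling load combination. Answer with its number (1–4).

1) 1.2(476.45) + 0.8(36.45) + 0.2(214.28) = 571.74 + 29.16 + 42.86 = 643.76
2) 0.9(476.45) - 1.4(36.45) = 428.81 - 51.03 = 377.78
3) 1.4(476.45) + 1.7(214.28) + 0.3(230.84) = 667.03 + 364.28 + 69.25 = 1100.56
4) 1.35(476.45) + 0.6(230.84) + 0.6(214.28) = 643.21 + 138.50 + 128.57 = 910.28
The largest value is 1100.56 kN from combination 3.

Combination 3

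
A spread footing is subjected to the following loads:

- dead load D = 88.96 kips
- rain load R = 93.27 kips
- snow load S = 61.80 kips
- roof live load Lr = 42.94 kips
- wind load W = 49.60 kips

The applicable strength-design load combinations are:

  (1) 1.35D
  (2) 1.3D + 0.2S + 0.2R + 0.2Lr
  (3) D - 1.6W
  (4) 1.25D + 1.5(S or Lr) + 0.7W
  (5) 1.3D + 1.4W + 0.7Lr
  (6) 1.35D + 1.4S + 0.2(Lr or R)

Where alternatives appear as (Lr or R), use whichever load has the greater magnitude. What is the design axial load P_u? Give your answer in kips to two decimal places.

238.62 kips

(S or Lr) → S = 61.80 kips; (Lr or R) → R = 93.27 kips.
(1) 1.35(88.96) = 120.10
(2) 1.3(88.96) + 0.2(61.80) + 0.2(93.27) + 0.2(42.94) = 155.25
(3) 1.0(88.96) - 1.6(49.60) = 9.60
(4) 1.25(88.96) + 1.5(61.80) + 0.7(49.60) = 238.62
(5) 1.3(88.96) + 1.4(49.60) + 0.7(42.94) = 215.15
(6) 1.35(88.96) + 1.4(61.80) + 0.2(93.27) = 225.27
The controlling combination is 4, giving 238.62 kips.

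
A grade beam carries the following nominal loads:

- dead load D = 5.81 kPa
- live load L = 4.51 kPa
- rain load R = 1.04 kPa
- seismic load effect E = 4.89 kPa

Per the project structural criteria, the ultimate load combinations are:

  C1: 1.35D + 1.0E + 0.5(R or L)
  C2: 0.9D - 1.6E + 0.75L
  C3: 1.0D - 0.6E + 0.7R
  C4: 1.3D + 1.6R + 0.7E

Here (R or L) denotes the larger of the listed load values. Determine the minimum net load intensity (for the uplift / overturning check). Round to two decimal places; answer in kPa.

(R or L) → L = 4.51 kPa.
C1: 1.35(5.81) + 1.0(4.89) + 0.5(4.51) = 7.84 + 4.89 + 2.26 = 14.99
C2: 0.9(5.81) - 1.6(4.89) + 0.75(4.51) = 5.23 - 7.82 + 3.38 = 0.79
C3: 1.0(5.81) - 0.6(4.89) + 0.7(1.04) = 3.60
C4: 1.3(5.81) + 1.6(1.04) + 0.7(4.89) = 12.64
Combination 2 gives the minimum: 0.79 kPa.

0.79 kPa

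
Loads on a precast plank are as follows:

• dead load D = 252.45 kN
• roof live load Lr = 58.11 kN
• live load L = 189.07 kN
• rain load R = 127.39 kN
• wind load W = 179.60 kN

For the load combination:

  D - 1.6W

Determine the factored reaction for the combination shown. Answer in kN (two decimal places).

1.0(252.45) - 1.6(179.60) = 252.45 - 287.36 = -34.91
V_u = -34.91 kN.

-34.91 kN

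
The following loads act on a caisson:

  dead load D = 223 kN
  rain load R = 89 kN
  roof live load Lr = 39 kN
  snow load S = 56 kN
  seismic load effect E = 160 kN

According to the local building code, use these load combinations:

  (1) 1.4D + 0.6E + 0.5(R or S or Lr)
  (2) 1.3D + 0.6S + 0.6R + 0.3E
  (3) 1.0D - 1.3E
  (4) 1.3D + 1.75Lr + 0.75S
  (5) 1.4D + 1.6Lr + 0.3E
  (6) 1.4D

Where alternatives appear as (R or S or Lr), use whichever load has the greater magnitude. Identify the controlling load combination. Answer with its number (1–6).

(R or S or Lr) → R = 89 kN.
(1) 1.4(223) + 0.6(160) + 0.5(89) = 452.70
(2) 1.3(223) + 0.6(56) + 0.6(89) + 0.3(160) = 424.90
(3) 1.0(223) - 1.3(160) = 15.00
(4) 1.3(223) + 1.75(39) + 0.75(56) = 400.15
(5) 1.4(223) + 1.6(39) + 0.3(160) = 422.60
(6) 1.4(223) = 312.20
The largest value is 452.70 kN from combination 1.

Combination 1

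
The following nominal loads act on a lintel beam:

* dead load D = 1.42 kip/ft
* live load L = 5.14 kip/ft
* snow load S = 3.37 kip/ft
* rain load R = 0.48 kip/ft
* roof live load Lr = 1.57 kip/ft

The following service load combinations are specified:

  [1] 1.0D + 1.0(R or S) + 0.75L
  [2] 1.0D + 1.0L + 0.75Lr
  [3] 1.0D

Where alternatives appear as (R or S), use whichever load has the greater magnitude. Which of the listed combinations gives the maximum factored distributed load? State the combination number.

(R or S) → S = 3.37 kip/ft.
[1] 1.0(1.42) + 1.0(3.37) + 0.75(5.14) = 1.42 + 3.37 + 3.86 = 8.65
[2] 1.0(1.42) + 1.0(5.14) + 0.75(1.57) = 1.42 + 5.14 + 1.18 = 7.74
[3] 1.0(1.42) = 1.42
The largest value is 8.65 kip/ft from combination 1.

Combination 1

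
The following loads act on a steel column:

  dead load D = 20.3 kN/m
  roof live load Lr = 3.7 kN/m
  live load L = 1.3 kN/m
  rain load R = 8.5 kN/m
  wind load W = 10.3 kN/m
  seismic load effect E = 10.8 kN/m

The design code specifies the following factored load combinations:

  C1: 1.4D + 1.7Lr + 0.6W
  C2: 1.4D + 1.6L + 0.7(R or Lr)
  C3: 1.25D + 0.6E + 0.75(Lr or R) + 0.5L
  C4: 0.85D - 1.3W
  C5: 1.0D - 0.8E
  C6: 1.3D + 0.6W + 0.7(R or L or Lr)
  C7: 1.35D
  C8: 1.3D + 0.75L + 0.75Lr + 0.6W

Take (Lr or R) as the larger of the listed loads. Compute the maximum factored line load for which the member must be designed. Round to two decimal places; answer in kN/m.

40.89 kN/m

(R or Lr) → R = 8.5 kN/m; (Lr or R) → R = 8.5 kN/m; (R or L or Lr) → R = 8.5 kN/m.
C1: 1.4(20.3) + 1.7(3.7) + 0.6(10.3) = 40.89
C2: 1.4(20.3) + 1.6(1.3) + 0.7(8.5) = 36.45
C3: 1.25(20.3) + 0.6(10.8) + 0.75(8.5) + 0.5(1.3) = 38.88
C4: 0.85(20.3) - 1.3(10.3) = 3.87
C5: 1.0(20.3) - 0.8(10.8) = 11.66
C6: 1.3(20.3) + 0.6(10.3) + 0.7(8.5) = 38.52
C7: 1.35(20.3) = 27.41
C8: 1.3(20.3) + 0.75(1.3) + 0.75(3.7) + 0.6(10.3) = 36.32
Maximum is from combination 1.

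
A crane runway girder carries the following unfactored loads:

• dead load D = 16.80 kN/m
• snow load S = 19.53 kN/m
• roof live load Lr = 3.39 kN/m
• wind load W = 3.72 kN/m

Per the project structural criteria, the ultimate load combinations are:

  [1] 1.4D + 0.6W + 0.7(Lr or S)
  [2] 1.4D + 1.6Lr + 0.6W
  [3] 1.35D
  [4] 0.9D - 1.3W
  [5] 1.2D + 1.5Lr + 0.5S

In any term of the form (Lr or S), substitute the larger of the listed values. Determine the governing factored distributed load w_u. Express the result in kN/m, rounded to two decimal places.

(Lr or S) → S = 19.53 kN/m.
[1] 1.4(16.80) + 0.6(3.72) + 0.7(19.53) = 23.52 + 2.23 + 13.67 = 39.42
[2] 1.4(16.80) + 1.6(3.39) + 0.6(3.72) = 31.18
[3] 1.35(16.80) = 22.68
[4] 0.9(16.80) - 1.3(3.72) = 15.12 - 4.84 = 10.28
[5] 1.2(16.80) + 1.5(3.39) + 0.5(19.53) = 35.01
Combination 1 governs: w_u = 39.42 kN/m.

39.42 kN/m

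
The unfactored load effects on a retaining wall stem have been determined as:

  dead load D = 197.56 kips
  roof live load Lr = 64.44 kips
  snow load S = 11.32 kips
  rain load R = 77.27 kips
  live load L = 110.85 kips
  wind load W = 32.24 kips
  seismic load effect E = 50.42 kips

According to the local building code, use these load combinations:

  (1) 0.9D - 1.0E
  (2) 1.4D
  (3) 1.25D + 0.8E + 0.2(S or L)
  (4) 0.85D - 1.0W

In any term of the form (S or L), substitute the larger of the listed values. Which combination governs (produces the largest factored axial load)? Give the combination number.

Combination 3

(S or L) → L = 110.85 kips.
(1) 0.9(197.56) - 1.0(50.42) = 127.38
(2) 1.4(197.56) = 276.58
(3) 1.25(197.56) + 0.8(50.42) + 0.2(110.85) = 309.46
(4) 0.85(197.56) - 1.0(32.24) = 135.69
The largest value is 309.46 kips from combination 3.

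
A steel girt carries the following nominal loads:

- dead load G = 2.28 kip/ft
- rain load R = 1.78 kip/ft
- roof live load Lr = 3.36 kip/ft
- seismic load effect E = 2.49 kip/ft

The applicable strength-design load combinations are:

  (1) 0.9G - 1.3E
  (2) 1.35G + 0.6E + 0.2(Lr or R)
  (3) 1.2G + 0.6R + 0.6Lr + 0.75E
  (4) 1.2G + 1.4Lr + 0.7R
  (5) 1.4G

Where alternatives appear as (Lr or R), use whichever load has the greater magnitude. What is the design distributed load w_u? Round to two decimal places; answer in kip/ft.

8.69 kip/ft

(Lr or R) → Lr = 3.36 kip/ft.
(1) 0.9(2.28) - 1.3(2.49) = 2.05 - 3.24 = -1.19
(2) 1.35(2.28) + 0.6(2.49) + 0.2(3.36) = 3.08 + 1.49 + 0.67 = 5.24
(3) 1.2(2.28) + 0.6(1.78) + 0.6(3.36) + 0.75(2.49) = 7.69
(4) 1.2(2.28) + 1.4(3.36) + 0.7(1.78) = 2.74 + 4.70 + 1.25 = 8.69
(5) 1.4(2.28) = 3.19
The controlling combination is 4, giving 8.69 kip/ft.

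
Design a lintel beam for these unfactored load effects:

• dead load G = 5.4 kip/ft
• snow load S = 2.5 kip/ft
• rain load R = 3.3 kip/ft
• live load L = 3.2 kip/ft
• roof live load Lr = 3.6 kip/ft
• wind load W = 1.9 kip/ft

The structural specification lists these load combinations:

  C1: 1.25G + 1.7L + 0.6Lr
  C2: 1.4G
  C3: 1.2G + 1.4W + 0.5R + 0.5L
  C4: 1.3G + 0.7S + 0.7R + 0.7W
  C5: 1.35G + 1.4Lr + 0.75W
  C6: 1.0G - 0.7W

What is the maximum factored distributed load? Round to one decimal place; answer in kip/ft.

14.4 kip/ft

C1: 1.25(5.4) + 1.7(3.2) + 0.6(3.6) = 6.8 + 5.4 + 2.2 = 14.4
C2: 1.4(5.4) = 7.6
C3: 1.2(5.4) + 1.4(1.9) + 0.5(3.3) + 0.5(3.2) = 12.4
C4: 1.3(5.4) + 0.7(2.5) + 0.7(3.3) + 0.7(1.9) = 7.0 + 1.8 + 2.3 + 1.3 = 12.4
C5: 1.35(5.4) + 1.4(3.6) + 0.75(1.9) = 13.8
C6: 1.0(5.4) - 0.7(1.9) = 5.4 - 1.3 = 4.1
The controlling combination is 1, giving 14.4 kip/ft.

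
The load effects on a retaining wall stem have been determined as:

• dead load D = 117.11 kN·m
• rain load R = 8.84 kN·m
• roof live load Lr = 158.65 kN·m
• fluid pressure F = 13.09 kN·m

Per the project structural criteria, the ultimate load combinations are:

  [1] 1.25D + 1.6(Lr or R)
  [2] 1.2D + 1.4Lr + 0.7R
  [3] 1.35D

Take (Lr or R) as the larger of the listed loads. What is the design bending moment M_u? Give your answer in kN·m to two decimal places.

(Lr or R) → Lr = 158.65 kN·m.
[1] 1.25(117.11) + 1.6(158.65) = 146.39 + 253.84 = 400.23
[2] 1.2(117.11) + 1.4(158.65) + 0.7(8.84) = 140.53 + 222.11 + 6.19 = 368.83
[3] 1.35(117.11) = 158.10
The controlling combination is 1, giving 400.23 kN·m.

400.23 kN·m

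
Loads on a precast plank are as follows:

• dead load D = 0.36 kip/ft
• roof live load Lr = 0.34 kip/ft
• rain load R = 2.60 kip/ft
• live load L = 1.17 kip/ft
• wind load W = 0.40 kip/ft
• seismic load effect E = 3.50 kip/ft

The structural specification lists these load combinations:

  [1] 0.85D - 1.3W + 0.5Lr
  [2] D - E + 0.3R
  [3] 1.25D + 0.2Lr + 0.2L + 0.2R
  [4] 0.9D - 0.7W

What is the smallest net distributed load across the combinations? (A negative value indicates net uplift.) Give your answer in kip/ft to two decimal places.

-2.36 kip/ft

[1] 0.85(0.36) - 1.3(0.40) + 0.5(0.34) = 0.31 - 0.52 + 0.17 = -0.04
[2] 1.0(0.36) - 1.0(3.50) + 0.3(2.60) = 0.36 - 3.50 + 0.78 = -2.36
[3] 1.25(0.36) + 0.2(0.34) + 0.2(1.17) + 0.2(2.60) = 0.45 + 0.07 + 0.23 + 0.52 = 1.27
[4] 0.9(0.36) - 0.7(0.40) = 0.32 - 0.28 = 0.04
Combination 2 gives the minimum: -2.36 kip/ft.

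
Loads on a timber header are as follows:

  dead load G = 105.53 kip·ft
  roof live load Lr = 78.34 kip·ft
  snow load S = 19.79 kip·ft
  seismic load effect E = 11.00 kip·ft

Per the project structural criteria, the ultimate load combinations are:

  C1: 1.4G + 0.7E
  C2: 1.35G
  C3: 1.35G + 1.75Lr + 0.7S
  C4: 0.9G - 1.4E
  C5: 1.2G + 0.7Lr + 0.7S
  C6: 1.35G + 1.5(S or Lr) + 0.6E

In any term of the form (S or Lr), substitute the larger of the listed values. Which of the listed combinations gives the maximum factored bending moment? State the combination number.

(S or Lr) → Lr = 78.34 kip·ft.
C1: 1.4(105.53) + 0.7(11.00) = 155.44
C2: 1.35(105.53) = 142.47
C3: 1.35(105.53) + 1.75(78.34) + 0.7(19.79) = 293.41
C4: 0.9(105.53) - 1.4(11.00) = 79.58
C5: 1.2(105.53) + 0.7(78.34) + 0.7(19.79) = 195.33
C6: 1.35(105.53) + 1.5(78.34) + 0.6(11.00) = 266.58
The largest value is 293.41 kip·ft from combination 3.

Combination 3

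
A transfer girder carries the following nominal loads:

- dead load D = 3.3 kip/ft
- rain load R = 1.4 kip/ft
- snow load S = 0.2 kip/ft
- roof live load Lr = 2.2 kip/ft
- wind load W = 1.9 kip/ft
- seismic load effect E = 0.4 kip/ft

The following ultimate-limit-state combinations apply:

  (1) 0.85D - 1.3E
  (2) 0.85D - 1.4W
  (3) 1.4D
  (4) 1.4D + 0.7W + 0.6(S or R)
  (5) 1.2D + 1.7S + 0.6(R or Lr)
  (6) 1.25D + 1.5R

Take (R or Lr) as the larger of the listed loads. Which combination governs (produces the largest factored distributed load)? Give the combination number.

Combination 4

(S or R) → R = 1.4 kip/ft; (R or Lr) → Lr = 2.2 kip/ft.
(1) 0.85(3.3) - 1.3(0.4) = 2.81 - 0.52 = 2.29
(2) 0.85(3.3) - 1.4(1.9) = 2.81 - 2.66 = 0.15
(3) 1.4(3.3) = 4.62
(4) 1.4(3.3) + 0.7(1.9) + 0.6(1.4) = 4.62 + 1.33 + 0.84 = 6.79
(5) 1.2(3.3) + 1.7(0.2) + 0.6(2.2) = 3.96 + 0.34 + 1.32 = 5.62
(6) 1.25(3.3) + 1.5(1.4) = 4.13 + 2.10 = 6.23
The largest value is 6.79 kip/ft from combination 4.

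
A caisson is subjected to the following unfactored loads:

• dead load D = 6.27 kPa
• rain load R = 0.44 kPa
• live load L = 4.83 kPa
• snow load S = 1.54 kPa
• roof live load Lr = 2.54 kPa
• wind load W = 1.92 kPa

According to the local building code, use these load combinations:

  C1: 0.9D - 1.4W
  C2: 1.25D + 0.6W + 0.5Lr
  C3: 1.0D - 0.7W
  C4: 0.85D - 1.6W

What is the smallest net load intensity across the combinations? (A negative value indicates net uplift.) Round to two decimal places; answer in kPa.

C1: 0.9(6.27) - 1.4(1.92) = 2.96
C2: 1.25(6.27) + 0.6(1.92) + 0.5(2.54) = 7.84 + 1.15 + 1.27 = 10.26
C3: 1.0(6.27) - 0.7(1.92) = 6.27 - 1.34 = 4.93
C4: 0.85(6.27) - 1.6(1.92) = 5.33 - 3.07 = 2.26
Combination 4 gives the minimum: 2.26 kPa.

2.26 kPa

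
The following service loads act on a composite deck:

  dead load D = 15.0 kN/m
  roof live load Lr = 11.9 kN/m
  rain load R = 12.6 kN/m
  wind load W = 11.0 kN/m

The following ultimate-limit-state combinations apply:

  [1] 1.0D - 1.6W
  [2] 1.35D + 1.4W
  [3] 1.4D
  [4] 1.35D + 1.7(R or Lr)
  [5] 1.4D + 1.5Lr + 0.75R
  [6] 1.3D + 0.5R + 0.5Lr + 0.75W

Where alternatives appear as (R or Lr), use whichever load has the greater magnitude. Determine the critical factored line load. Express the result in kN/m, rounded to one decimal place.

48.3 kN/m

(R or Lr) → R = 12.6 kN/m.
[1] 1.0(15.0) - 1.6(11.0) = 15.0 - 17.6 = -2.6
[2] 1.35(15.0) + 1.4(11.0) = 20.3 + 15.4 = 35.7
[3] 1.4(15.0) = 21.0
[4] 1.35(15.0) + 1.7(12.6) = 20.3 + 21.4 = 41.7
[5] 1.4(15.0) + 1.5(11.9) + 0.75(12.6) = 48.3
[6] 1.3(15.0) + 0.5(12.6) + 0.5(11.9) + 0.75(11.0) = 40.0
Maximum is from combination 5.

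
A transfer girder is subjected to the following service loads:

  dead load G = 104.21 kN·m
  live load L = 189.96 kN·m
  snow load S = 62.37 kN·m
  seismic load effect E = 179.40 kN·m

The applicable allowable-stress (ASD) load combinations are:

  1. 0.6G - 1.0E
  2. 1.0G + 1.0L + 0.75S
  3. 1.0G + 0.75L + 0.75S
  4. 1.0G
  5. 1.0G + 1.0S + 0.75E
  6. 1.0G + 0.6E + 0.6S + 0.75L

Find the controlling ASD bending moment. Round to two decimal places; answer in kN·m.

1. 0.6(104.21) - 1.0(179.40) = 62.53 - 179.40 = -116.87
2. 1.0(104.21) + 1.0(189.96) + 0.75(62.37) = 104.21 + 189.96 + 46.78 = 340.95
3. 1.0(104.21) + 0.75(189.96) + 0.75(62.37) = 104.21 + 142.47 + 46.78 = 293.46
4. 1.0(104.21) = 104.21
5. 1.0(104.21) + 1.0(62.37) + 0.75(179.40) = 104.21 + 62.37 + 134.55 = 301.13
6. 1.0(104.21) + 0.6(179.40) + 0.6(62.37) + 0.75(189.96) = 104.21 + 107.64 + 37.42 + 142.47 = 391.74
Maximum is from combination 6.

391.74 kN·m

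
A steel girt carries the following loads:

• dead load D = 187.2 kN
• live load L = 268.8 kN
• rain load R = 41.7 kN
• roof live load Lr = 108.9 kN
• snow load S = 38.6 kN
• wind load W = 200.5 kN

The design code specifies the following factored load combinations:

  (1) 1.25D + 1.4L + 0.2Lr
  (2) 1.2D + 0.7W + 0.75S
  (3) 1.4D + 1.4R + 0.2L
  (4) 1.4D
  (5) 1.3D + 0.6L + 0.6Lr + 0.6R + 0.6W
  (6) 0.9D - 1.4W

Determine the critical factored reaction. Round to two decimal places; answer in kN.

(1) 1.25(187.2) + 1.4(268.8) + 0.2(108.9) = 234.00 + 376.32 + 21.78 = 632.10
(2) 1.2(187.2) + 0.7(200.5) + 0.75(38.6) = 224.64 + 140.35 + 28.95 = 393.94
(3) 1.4(187.2) + 1.4(41.7) + 0.2(268.8) = 262.08 + 58.38 + 53.76 = 374.22
(4) 1.4(187.2) = 262.08
(5) 1.3(187.2) + 0.6(268.8) + 0.6(108.9) + 0.6(41.7) + 0.6(200.5) = 243.36 + 161.28 + 65.34 + 25.02 + 120.30 = 615.30
(6) 0.9(187.2) - 1.4(200.5) = 168.48 - 280.70 = -112.22
Combination 1 governs: V_u = 632.10 kN.

632.10 kN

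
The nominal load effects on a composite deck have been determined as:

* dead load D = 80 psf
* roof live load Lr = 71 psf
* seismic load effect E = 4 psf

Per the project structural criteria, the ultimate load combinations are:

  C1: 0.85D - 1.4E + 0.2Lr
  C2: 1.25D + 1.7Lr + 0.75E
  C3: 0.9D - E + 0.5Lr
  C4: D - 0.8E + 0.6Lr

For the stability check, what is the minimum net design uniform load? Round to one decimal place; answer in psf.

C1: 0.85(80) - 1.4(4) + 0.2(71) = 76.6
C2: 1.25(80) + 1.7(71) + 0.75(4) = 223.7
C3: 0.9(80) - 1.0(4) + 0.5(71) = 103.5
C4: 1.0(80) - 0.8(4) + 0.6(71) = 119.4
Combination 1 gives the minimum: 76.6 psf.

76.6 psf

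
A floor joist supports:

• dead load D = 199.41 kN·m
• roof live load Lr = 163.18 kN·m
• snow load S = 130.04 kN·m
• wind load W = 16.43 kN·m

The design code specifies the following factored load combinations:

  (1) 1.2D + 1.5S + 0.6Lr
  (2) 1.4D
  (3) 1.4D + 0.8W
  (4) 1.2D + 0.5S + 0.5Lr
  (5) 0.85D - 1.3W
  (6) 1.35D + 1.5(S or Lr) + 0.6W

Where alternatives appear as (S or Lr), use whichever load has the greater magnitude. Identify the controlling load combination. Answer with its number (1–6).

Combination 1

(S or Lr) → Lr = 163.18 kN·m.
(1) 1.2(199.41) + 1.5(130.04) + 0.6(163.18) = 239.29 + 195.06 + 97.91 = 532.26
(2) 1.4(199.41) = 279.17
(3) 1.4(199.41) + 0.8(16.43) = 292.32
(4) 1.2(199.41) + 0.5(130.04) + 0.5(163.18) = 239.29 + 65.02 + 81.59 = 385.90
(5) 0.85(199.41) - 1.3(16.43) = 169.50 - 21.36 = 148.14
(6) 1.35(199.41) + 1.5(163.18) + 0.6(16.43) = 269.20 + 244.77 + 9.86 = 523.83
The largest value is 532.26 kN·m from combination 1.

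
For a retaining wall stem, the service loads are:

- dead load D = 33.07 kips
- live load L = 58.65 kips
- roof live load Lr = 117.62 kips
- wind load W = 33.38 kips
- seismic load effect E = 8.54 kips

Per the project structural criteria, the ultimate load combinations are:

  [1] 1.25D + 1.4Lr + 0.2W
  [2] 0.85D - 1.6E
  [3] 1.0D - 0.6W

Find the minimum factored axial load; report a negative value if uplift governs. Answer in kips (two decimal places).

[1] 1.25(33.07) + 1.4(117.62) + 0.2(33.38) = 212.68
[2] 0.85(33.07) - 1.6(8.54) = 28.11 - 13.66 = 14.45
[3] 1.0(33.07) - 0.6(33.38) = 33.07 - 20.03 = 13.04
Combination 3 gives the minimum: 13.04 kips.

13.04 kips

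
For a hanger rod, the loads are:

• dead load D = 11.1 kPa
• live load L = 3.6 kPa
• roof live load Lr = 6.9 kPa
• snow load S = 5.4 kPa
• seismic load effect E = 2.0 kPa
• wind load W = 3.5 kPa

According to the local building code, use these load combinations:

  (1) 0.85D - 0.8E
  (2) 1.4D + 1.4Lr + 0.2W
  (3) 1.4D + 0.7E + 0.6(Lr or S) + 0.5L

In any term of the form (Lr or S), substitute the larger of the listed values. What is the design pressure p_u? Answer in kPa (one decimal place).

(Lr or S) → Lr = 6.9 kPa.
(1) 0.85(11.1) - 0.8(2.0) = 7.8
(2) 1.4(11.1) + 1.4(6.9) + 0.2(3.5) = 25.9
(3) 1.4(11.1) + 0.7(2.0) + 0.6(6.9) + 0.5(3.6) = 22.9
The controlling combination is 2, giving 25.9 kPa.

25.9 kPa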